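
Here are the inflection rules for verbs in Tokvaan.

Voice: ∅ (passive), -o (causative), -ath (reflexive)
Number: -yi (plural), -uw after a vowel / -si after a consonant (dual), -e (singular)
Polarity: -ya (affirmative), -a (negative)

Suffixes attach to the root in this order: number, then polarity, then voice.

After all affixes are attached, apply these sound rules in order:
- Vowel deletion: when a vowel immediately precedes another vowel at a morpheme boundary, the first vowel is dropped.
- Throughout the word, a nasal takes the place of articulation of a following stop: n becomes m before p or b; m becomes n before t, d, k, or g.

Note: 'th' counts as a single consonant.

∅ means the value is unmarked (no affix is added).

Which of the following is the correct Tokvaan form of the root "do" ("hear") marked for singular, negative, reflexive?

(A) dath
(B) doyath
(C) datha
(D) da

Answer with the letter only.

Attach number singular -e → doe.
Attach polarity negative -a → doea.
Attach voice reflexive -ath → doeaath.
Apply vowel deletion: doeaath → dath.
Nasal assimilation: no change.
So the correct form is dath, option (A).
(C) datha is wrong: it has the affixes in the wrong order.
(B) doyath is wrong: it uses plural instead of singular for number.
(D) da is wrong: it uses passive instead of reflexive for voice.

A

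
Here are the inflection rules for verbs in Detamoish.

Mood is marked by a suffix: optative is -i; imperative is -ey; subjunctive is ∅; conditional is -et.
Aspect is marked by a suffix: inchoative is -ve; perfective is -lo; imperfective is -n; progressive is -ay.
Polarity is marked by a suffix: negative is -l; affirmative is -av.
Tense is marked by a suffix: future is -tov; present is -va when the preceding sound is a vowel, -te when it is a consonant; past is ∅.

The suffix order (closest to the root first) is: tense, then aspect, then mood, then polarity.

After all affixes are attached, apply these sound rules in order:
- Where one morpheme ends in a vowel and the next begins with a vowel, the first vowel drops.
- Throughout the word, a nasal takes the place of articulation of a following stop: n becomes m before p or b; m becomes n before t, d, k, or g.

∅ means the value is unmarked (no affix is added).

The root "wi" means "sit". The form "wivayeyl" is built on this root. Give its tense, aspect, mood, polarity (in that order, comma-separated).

present, progressive, imperative, negative

Segment: wi-va-ay-ey-l.
tense: -va/te → present.
aspect: -ay → progressive.
mood: -ey → imperative.
polarity: -l → negative.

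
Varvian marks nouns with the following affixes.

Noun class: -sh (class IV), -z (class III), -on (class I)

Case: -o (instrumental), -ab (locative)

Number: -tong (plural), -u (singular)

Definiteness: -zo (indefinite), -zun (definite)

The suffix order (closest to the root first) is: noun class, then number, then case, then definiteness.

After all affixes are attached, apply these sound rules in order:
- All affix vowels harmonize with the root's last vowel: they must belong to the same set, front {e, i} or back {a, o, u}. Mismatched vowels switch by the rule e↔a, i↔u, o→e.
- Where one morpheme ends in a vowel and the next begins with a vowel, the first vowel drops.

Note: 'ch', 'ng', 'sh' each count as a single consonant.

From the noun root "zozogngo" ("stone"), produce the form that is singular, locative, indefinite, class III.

Attach noun class class III -z → zozogngoz.
Attach number singular -u → zozogngozu.
Attach case locative -ab → zozogngozuab.
Attach definiteness indefinite -zo → zozogngozuabzo.
Vowel harmony: no change.
Apply vowel deletion: zozogngozuabzo → zozogngozabzo.

zozogngozabzo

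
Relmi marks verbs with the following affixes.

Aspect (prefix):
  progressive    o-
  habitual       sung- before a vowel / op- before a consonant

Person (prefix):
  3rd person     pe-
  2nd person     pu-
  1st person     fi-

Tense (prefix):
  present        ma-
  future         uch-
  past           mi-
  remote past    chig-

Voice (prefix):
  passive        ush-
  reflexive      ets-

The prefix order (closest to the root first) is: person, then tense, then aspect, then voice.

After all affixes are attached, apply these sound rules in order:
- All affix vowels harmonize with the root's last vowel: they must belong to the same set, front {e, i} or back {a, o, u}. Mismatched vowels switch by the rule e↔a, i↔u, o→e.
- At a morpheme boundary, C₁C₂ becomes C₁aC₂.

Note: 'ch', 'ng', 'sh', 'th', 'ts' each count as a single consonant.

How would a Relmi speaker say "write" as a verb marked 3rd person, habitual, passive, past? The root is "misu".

ushopamupamisu

Attach person 3rd person pe- → pemisu.
Attach tense past mi- → mipemisu.
Attach aspect habitual op- (before consonant 'm') → opmipemisu.
Attach voice passive ush- → ushopmipemisu.
Apply vowel harmony: ushopmipemisu → ushopmupamisu.
Apply epenthesis: ushopmupamisu → ushopamupamisu.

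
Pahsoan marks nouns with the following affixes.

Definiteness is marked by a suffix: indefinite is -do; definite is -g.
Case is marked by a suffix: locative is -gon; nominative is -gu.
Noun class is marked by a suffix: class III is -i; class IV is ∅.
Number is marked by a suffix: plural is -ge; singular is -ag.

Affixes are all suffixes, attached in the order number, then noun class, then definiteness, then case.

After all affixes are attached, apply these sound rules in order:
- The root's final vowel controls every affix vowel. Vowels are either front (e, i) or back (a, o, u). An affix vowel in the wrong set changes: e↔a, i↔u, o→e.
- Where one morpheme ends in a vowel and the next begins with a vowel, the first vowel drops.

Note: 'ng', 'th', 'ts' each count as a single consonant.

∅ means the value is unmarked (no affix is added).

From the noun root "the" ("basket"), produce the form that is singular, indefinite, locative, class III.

thegidegen

Attach number singular -ag → theag.
Attach noun class class III -i → theagi.
Attach definiteness indefinite -do → theagido.
Attach case locative -gon → theagidogon.
Apply vowel harmony: theagidogon → theegidegen.
Apply vowel deletion: theegidegen → thegidegen.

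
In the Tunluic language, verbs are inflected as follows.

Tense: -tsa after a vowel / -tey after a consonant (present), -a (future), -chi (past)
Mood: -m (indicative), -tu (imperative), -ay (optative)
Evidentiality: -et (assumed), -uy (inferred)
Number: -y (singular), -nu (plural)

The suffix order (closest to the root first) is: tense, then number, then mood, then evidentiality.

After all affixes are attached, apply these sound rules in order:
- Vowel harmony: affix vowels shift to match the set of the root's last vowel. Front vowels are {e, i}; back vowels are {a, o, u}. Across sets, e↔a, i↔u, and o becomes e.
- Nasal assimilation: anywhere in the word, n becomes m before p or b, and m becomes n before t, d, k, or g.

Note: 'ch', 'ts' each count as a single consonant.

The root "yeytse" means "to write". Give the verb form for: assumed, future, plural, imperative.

yeytseenitiet

Attach tense future -a → yeytsea.
Attach number plural -nu → yeytseanu.
Attach mood imperative -tu → yeytseanutu.
Attach evidentiality assumed -et → yeytseanutuet.
Apply vowel harmony: yeytseanutuet → yeytseenitiet.
Nasal assimilation: no change.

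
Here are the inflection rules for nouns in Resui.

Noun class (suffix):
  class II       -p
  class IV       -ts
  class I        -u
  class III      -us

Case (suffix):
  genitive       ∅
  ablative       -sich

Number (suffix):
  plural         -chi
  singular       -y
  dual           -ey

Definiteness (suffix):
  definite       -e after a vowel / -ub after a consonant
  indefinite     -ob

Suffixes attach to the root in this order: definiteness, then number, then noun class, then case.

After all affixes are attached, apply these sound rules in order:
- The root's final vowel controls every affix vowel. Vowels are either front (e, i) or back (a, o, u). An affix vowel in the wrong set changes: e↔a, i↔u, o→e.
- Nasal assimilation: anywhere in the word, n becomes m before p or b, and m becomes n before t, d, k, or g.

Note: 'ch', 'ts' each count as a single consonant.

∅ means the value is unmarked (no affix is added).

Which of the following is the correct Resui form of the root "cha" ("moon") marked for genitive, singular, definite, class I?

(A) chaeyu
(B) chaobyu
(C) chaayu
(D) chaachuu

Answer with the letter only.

C

Attach definiteness definite -e (after vowel 'a') → chae.
Attach number singular -y → chaey.
Attach noun class class I -u → chaeyu.
case = genitive: zero marking, form stays chaeyu.
Apply vowel harmony: chaeyu → chaayu.
Nasal assimilation: no change.
So the correct form is chaayu, option (C).
(D) chaachuu is wrong: it uses plural instead of singular for number.
(B) chaobyu is wrong: it uses indefinite instead of definite for definiteness.
(A) chaeyu is wrong: it fails to apply the sound rule(s).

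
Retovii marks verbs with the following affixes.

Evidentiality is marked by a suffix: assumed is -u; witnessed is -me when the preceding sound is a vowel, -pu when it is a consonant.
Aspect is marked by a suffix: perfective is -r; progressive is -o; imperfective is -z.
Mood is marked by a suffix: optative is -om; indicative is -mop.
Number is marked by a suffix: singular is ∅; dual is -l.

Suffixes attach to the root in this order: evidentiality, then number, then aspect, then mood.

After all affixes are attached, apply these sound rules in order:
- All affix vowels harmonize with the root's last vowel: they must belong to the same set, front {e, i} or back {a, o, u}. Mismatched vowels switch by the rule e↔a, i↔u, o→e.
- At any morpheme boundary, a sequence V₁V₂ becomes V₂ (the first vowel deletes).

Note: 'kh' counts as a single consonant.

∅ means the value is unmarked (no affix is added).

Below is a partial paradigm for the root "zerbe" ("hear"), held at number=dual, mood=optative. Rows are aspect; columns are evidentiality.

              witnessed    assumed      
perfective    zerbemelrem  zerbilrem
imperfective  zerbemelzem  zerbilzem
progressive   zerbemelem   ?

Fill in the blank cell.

Attach evidentiality assumed -u → zerbeu.
Attach number dual -l → zerbeul.
Attach aspect progressive -o → zerbeulo.
Attach mood optative -om → zerbeuloom.
Apply vowel harmony: zerbeuloom → zerbeileem.
Apply vowel deletion: zerbeileem → zerbilem.

zerbilem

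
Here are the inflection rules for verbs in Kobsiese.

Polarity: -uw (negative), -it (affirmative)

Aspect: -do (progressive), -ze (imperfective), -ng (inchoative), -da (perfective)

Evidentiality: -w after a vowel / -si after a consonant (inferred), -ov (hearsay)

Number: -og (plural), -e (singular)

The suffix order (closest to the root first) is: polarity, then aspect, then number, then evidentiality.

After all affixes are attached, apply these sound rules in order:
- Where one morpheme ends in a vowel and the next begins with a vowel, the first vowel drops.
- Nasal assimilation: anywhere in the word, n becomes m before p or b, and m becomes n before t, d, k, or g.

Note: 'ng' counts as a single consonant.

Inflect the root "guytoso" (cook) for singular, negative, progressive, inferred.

Attach polarity negative -uw → guytosouw.
Attach aspect progressive -do → guytosouwdo.
Attach number singular -e → guytosouwdoe.
Attach evidentiality inferred -w (after vowel 'e') → guytosouwdoew.
Apply vowel deletion: guytosouwdoew → guytosuwdew.
Nasal assimilation: no change.

guytosuwdew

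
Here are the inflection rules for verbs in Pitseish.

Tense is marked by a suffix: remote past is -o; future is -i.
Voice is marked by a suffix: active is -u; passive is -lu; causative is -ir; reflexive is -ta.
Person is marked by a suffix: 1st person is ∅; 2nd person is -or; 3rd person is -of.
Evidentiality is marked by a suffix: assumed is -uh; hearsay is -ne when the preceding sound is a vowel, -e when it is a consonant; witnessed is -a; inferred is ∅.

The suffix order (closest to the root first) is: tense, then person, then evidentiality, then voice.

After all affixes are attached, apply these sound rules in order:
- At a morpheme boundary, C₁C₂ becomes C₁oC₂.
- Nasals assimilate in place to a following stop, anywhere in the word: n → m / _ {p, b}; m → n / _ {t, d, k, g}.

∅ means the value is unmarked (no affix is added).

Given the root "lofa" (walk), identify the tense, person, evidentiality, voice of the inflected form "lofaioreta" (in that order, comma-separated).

future, 2nd person, hearsay, reflexive

Segment: lofa-i-or-e-ta.
tense: -i → future.
person: -or → 2nd person.
evidentiality: -ne/e → hearsay.
voice: -ta → reflexive.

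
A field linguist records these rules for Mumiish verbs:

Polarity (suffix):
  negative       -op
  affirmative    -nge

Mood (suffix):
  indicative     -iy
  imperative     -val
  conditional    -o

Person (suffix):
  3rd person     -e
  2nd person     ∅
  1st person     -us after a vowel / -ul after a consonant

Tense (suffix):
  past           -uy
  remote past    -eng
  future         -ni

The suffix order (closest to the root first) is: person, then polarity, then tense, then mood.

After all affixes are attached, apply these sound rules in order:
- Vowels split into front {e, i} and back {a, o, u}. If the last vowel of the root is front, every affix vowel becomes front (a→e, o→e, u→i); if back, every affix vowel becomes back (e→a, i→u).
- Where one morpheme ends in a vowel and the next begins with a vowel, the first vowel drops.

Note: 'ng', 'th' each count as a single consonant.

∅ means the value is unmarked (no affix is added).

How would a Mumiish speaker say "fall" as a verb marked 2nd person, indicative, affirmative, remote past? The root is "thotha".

person = 2nd person: zero marking, form stays thotha.
Attach polarity affirmative -nge → thothange.
Attach tense remote past -eng → thothangeeng.
Attach mood indicative -iy → thothangeengiy.
Apply vowel harmony: thothangeengiy → thothangaanguy.
Apply vowel deletion: thothangaanguy → thothanganguy.

thothanganguy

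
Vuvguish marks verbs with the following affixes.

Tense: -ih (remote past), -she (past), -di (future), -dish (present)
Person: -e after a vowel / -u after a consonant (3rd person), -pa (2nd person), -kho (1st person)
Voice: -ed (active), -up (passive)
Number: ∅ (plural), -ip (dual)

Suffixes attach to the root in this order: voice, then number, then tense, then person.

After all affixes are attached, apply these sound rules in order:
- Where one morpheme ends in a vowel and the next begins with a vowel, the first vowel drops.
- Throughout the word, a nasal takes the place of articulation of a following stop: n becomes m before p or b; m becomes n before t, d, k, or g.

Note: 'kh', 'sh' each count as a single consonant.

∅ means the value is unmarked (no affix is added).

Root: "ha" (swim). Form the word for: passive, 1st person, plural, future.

Attach voice passive -up → haup.
number = plural: zero marking, form stays haup.
Attach tense future -di → haupdi.
Attach person 1st person -kho → haupdikho.
Apply vowel deletion: haupdikho → hupdikho.
Nasal assimilation: no change.

hupdikho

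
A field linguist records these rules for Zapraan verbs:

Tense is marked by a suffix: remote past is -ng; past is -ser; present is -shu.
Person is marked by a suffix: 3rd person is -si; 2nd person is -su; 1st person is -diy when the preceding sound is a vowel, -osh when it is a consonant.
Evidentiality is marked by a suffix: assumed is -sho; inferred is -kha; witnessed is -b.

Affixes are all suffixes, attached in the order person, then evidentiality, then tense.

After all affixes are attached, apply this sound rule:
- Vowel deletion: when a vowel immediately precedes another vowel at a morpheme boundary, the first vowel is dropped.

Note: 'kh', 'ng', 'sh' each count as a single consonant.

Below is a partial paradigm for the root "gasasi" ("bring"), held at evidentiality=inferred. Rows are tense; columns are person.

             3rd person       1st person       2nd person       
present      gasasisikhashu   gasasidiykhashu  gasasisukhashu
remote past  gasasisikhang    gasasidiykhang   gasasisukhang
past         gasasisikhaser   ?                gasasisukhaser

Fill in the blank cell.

Attach person 1st person -diy (after vowel 'i') → gasasidiy.
Attach evidentiality inferred -kha → gasasidiykha.
Attach tense past -ser → gasasidiykhaser.
Vowel deletion: no change.

gasasidiykhaser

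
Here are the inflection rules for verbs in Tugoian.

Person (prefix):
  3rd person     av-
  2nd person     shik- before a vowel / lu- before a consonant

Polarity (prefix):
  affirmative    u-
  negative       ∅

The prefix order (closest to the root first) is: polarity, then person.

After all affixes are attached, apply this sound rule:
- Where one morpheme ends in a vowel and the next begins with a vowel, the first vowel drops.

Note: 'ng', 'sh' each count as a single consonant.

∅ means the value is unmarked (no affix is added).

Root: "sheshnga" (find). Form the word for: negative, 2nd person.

lusheshnga

polarity = negative: zero marking, form stays sheshnga.
Attach person 2nd person lu- (before consonant 'sh') → lusheshnga.
Vowel deletion: no change.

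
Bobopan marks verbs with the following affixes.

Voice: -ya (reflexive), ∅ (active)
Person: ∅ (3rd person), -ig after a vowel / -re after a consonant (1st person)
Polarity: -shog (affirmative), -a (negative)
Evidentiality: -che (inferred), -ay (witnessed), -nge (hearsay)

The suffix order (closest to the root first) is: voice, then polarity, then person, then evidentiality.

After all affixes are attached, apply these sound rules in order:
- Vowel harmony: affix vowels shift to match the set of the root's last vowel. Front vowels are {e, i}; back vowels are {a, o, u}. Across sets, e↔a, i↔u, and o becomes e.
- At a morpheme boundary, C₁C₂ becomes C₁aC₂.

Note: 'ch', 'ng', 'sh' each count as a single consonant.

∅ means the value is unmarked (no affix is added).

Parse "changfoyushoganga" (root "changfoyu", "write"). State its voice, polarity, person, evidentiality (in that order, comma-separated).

active, affirmative, 3rd person, hearsay

Segment: changfoyu-shog-nge.
voice: ∅ → active.
polarity: -shog → affirmative.
person: ∅ → 3rd person.
evidentiality: -nge → hearsay.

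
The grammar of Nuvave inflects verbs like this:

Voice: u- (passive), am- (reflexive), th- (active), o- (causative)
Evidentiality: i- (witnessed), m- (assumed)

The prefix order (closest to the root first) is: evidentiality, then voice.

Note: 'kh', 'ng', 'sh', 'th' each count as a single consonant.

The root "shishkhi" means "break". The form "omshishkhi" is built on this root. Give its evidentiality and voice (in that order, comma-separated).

assumed, causative

Segment: o-m-shishkhi.
evidentiality: m- → assumed.
voice: o- → causative.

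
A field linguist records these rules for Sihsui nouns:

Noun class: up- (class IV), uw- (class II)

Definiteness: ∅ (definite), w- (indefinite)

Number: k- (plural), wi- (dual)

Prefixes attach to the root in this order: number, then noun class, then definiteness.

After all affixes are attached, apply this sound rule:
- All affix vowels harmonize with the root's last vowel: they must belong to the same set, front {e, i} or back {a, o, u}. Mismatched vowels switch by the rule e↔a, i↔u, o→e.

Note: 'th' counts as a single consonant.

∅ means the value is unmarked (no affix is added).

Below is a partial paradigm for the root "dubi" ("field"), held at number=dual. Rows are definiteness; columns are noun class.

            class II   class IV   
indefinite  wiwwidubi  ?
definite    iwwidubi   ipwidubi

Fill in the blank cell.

wipwidubi

Attach number dual wi- → widubi.
Attach noun class class IV up- → upwidubi.
Attach definiteness indefinite w- → wupwidubi.
Apply vowel harmony: wupwidubi → wipwidubi.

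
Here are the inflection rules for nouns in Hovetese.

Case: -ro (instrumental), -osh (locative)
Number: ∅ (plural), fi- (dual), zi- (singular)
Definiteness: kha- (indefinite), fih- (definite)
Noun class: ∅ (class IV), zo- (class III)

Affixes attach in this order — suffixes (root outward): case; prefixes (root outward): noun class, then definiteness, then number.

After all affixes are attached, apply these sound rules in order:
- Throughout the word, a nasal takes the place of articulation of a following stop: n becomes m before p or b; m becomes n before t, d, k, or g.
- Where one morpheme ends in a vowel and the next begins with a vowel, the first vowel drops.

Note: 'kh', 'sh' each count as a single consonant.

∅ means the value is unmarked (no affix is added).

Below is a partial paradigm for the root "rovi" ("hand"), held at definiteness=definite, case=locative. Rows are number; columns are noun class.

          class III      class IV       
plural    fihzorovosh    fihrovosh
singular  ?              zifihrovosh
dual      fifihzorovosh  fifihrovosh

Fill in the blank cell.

zifihzorovosh

Attach noun class class III zo- → zorovi.
Attach definiteness definite fih- → fihzorovi.
Attach number singular zi- → zifihzorovi.
Attach case locative -osh → zifihzoroviosh.
Nasal assimilation: no change.
Apply vowel deletion: zifihzoroviosh → zifihzorovosh.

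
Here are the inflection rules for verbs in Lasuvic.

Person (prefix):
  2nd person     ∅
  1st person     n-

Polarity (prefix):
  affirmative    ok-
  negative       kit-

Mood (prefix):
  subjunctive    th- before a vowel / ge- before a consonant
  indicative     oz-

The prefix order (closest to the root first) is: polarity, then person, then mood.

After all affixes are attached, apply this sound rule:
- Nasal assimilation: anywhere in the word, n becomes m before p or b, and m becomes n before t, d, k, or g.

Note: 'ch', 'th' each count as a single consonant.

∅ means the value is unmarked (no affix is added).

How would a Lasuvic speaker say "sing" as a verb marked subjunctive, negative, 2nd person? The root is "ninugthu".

Attach polarity negative kit- → kitninugthu.
person = 2nd person: zero marking, form stays kitninugthu.
Attach mood subjunctive ge- (before consonant 'k') → gekitninugthu.
Nasal assimilation: no change.

gekitninugthu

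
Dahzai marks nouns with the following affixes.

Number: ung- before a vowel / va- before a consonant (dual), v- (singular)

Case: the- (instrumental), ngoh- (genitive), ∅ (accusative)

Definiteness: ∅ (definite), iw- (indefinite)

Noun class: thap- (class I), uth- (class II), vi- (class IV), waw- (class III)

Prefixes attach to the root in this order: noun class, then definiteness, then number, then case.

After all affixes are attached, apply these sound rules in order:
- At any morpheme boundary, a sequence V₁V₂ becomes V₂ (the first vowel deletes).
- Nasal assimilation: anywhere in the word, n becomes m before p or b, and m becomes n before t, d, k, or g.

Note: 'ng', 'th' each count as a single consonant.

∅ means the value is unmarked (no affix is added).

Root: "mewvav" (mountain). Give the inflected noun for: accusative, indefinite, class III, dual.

Attach noun class class III waw- → wawmewvav.
Attach definiteness indefinite iw- → iwwawmewvav.
Attach number dual ung- (before vowel 'i') → ungiwwawmewvav.
case = accusative: zero marking, form stays ungiwwawmewvav.
Vowel deletion: no change.
Nasal assimilation: no change.

ungiwwawmewvav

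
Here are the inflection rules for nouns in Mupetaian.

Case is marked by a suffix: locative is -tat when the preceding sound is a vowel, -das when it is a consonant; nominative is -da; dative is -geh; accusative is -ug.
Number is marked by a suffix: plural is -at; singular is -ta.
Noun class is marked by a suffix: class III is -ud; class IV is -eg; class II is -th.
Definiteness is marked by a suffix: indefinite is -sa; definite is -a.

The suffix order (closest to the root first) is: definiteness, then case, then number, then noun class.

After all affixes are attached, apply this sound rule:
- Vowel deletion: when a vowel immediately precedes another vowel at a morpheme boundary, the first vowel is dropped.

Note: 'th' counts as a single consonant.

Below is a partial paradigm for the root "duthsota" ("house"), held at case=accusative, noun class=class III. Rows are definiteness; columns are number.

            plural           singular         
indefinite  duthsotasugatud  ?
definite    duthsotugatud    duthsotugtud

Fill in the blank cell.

duthsotasugtud

Attach definiteness indefinite -sa → duthsotasa.
Attach case accusative -ug → duthsotasaug.
Attach number singular -ta → duthsotasaugta.
Attach noun class class III -ud → duthsotasaugtaud.
Apply vowel deletion: duthsotasaugtaud → duthsotasugtud.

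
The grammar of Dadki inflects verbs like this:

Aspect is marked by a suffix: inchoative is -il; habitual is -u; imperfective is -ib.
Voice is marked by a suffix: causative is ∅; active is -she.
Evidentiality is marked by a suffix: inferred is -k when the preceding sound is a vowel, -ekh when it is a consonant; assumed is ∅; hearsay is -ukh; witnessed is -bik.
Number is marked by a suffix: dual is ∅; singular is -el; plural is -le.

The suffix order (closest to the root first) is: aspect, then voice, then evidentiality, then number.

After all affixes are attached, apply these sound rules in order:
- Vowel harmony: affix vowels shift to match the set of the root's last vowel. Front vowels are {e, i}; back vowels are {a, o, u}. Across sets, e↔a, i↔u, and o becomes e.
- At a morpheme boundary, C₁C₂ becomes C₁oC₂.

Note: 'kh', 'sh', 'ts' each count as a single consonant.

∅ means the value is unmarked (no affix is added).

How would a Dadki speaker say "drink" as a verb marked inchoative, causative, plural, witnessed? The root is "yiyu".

Attach aspect inchoative -il → yiyuil.
voice = causative: zero marking, form stays yiyuil.
Attach evidentiality witnessed -bik → yiyuilbik.
Attach number plural -le → yiyuilbikle.
Apply vowel harmony: yiyuilbikle → yiyuulbukla.
Apply epenthesis: yiyuulbukla → yiyuulobukola.

yiyuulobukola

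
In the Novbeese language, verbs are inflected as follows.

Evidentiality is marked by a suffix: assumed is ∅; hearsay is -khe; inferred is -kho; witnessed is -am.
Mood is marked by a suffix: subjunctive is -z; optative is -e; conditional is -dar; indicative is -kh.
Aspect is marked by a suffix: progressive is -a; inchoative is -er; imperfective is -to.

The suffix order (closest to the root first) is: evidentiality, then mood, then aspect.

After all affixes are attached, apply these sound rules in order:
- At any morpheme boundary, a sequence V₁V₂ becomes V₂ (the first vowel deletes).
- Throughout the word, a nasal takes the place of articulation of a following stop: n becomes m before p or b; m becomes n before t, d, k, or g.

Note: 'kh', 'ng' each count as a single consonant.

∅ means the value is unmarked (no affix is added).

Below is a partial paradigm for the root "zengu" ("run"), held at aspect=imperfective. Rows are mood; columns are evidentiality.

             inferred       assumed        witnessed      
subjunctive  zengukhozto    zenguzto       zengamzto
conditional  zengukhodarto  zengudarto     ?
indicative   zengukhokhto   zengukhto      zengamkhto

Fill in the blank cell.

Attach evidentiality witnessed -am → zenguam.
Attach mood conditional -dar → zenguamdar.
Attach aspect imperfective -to → zenguamdarto.
Apply vowel deletion: zenguamdarto → zengamdarto.
Apply nasal assimilation: zengamdarto → zengandarto.

zengandarto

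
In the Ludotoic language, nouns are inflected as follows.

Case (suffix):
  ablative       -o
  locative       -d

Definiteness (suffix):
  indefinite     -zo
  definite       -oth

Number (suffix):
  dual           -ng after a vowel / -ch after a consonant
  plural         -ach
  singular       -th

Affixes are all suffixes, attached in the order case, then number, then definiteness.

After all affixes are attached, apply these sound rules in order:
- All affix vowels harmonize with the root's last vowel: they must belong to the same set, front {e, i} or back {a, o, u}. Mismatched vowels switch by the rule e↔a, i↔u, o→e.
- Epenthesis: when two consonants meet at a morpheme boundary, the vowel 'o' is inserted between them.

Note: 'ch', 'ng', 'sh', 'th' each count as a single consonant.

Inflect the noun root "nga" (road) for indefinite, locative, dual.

Attach case locative -d → ngad.
Attach number dual -ch (after consonant 'd') → ngadch.
Attach definiteness indefinite -zo → ngadchzo.
Vowel harmony: no change.
Apply epenthesis: ngadchzo → ngadochozo.

ngadochozo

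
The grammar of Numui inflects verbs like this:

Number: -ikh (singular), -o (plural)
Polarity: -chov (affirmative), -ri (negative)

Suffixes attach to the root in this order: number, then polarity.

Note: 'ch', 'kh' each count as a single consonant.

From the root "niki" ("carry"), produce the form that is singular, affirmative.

Attach number singular -ikh → nikiikh.
Attach polarity affirmative -chov → nikiikhchov.

nikiikhchov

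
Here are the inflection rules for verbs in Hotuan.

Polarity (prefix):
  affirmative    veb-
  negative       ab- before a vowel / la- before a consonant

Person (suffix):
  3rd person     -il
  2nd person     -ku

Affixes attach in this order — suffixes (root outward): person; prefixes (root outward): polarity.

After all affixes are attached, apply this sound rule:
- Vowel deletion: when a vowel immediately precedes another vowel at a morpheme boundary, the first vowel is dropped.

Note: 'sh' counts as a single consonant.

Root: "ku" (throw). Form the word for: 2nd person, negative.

lakuku

Attach polarity negative la- (before consonant 'k') → laku.
Attach person 2nd person -ku → lakuku.
Vowel deletion: no change.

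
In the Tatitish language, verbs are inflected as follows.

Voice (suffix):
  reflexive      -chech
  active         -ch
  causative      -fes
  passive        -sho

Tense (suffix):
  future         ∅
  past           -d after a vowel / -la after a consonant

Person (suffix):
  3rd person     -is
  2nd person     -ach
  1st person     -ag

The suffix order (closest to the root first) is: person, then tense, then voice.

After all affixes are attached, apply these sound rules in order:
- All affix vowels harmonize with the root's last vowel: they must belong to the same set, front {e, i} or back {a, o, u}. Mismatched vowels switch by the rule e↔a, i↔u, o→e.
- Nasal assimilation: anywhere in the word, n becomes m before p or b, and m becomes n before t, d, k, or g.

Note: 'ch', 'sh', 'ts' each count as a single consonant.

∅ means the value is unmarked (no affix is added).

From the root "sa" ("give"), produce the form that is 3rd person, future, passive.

saussho

Attach person 3rd person -is → sais.
tense = future: zero marking, form stays sais.
Attach voice passive -sho → saissho.
Apply vowel harmony: saissho → saussho.
Nasal assimilation: no change.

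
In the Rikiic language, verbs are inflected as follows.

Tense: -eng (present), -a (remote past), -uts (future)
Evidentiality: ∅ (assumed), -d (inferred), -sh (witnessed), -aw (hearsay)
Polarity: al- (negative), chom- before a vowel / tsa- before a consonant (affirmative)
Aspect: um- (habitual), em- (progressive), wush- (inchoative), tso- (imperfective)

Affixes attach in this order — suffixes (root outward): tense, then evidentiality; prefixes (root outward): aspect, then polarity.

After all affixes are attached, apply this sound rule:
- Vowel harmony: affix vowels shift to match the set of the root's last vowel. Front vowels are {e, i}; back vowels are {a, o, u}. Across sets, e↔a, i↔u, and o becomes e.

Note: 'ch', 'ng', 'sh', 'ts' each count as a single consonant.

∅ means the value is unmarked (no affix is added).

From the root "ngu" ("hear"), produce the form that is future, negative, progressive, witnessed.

alamnguutssh

Attach aspect progressive em- → emngu.
Attach polarity negative al- → alemngu.
Attach tense future -uts → alemnguuts.
Attach evidentiality witnessed -sh → alemnguutssh.
Apply vowel harmony: alemnguutssh → alamnguutssh.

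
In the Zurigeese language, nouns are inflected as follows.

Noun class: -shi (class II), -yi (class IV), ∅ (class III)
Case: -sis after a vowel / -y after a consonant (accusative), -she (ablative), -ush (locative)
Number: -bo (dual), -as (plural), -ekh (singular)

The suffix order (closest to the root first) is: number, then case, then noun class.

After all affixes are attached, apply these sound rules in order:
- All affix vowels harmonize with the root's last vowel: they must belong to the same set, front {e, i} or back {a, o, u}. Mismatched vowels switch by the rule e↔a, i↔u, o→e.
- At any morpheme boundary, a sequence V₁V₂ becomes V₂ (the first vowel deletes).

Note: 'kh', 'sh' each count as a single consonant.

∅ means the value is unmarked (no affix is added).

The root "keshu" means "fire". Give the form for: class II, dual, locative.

keshubushshu

Attach number dual -bo → keshubo.
Attach case locative -ush → keshuboush.
Attach noun class class II -shi → keshuboushshi.
Apply vowel harmony: keshuboushshi → keshuboushshu.
Apply vowel deletion: keshuboushshu → keshubushshu.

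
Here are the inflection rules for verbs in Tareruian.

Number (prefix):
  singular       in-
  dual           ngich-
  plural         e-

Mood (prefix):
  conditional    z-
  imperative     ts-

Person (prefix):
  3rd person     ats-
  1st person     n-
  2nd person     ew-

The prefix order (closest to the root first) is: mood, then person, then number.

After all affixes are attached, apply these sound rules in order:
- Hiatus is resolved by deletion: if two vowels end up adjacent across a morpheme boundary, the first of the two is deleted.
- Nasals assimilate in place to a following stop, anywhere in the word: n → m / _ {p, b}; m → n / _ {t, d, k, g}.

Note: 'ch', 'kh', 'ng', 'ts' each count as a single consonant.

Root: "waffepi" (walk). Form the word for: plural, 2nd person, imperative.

ewtswaffepi

Attach mood imperative ts- → tswaffepi.
Attach person 2nd person ew- → ewtswaffepi.
Attach number plural e- → eewtswaffepi.
Apply vowel deletion: eewtswaffepi → ewtswaffepi.
Nasal assimilation: no change.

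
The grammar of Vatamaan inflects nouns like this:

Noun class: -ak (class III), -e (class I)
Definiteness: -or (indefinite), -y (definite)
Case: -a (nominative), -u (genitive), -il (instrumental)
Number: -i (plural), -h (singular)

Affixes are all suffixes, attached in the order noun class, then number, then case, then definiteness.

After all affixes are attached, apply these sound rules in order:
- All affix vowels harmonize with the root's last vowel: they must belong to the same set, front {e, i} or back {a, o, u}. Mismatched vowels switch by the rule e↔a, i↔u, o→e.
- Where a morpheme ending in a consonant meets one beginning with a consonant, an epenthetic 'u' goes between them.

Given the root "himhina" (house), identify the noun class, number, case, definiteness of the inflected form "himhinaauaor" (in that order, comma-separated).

class I, plural, nominative, indefinite

Segment: himhina-e-i-a-or.
noun class: -e → class I.
number: -i → plural.
case: -a → nominative.
definiteness: -or → indefinite.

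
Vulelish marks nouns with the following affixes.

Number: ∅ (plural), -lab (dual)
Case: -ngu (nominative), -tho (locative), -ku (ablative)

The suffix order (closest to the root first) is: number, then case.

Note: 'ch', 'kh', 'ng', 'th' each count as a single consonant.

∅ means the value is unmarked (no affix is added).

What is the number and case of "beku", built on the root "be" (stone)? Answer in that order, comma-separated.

plural, ablative

Segment: be-ku.
number: ∅ → plural.
case: -ku → ablative.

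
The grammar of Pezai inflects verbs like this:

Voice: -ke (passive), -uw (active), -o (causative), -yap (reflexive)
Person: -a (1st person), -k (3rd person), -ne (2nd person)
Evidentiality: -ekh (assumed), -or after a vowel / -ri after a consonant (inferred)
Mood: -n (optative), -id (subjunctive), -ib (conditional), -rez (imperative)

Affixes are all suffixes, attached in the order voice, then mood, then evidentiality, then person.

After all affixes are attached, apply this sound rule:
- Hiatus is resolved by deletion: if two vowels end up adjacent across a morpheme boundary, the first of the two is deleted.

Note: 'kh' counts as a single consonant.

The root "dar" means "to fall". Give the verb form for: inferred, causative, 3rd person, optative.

daronrik

Attach voice causative -o → daro.
Attach mood optative -n → daron.
Attach evidentiality inferred -ri (after consonant 'n') → daronri.
Attach person 3rd person -k → daronrik.
Vowel deletion: no change.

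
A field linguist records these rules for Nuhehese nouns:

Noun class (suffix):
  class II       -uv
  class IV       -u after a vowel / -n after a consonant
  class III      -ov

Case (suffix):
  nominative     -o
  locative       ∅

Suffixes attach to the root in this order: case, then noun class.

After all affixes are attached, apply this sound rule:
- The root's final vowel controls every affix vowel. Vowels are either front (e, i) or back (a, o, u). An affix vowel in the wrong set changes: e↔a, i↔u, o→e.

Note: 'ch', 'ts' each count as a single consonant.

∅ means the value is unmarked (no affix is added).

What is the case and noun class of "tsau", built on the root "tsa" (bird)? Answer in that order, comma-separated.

locative, class IV

Segment: tsa-u.
case: ∅ → locative.
noun class: -u/n → class IV.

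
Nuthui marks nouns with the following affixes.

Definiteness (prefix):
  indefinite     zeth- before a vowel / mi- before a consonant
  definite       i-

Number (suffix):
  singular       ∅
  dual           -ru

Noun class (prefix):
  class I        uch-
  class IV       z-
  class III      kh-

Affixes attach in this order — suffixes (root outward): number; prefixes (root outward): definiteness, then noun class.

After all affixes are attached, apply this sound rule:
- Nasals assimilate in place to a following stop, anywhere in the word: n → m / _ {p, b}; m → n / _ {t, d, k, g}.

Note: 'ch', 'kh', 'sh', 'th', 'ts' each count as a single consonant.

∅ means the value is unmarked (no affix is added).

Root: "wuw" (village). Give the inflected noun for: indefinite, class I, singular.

uchmiwuw

Attach definiteness indefinite mi- (before consonant 'w') → miwuw.
number = singular: zero marking, form stays miwuw.
Attach noun class class I uch- → uchmiwuw.
Nasal assimilation: no change.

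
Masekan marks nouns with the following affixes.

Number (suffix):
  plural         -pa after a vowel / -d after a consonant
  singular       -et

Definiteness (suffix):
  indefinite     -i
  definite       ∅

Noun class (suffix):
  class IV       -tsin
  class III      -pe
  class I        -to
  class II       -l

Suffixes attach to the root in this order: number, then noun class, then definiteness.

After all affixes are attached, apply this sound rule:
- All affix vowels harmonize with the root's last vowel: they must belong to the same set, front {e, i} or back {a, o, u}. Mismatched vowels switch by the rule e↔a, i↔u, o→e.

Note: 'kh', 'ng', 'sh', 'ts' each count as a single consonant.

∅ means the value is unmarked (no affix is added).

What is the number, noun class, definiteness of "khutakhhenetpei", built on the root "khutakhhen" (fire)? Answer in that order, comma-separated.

Segment: khutakhhen-et-pe-i.
number: -et → singular.
noun class: -pe → class III.
definiteness: -i → indefinite.

singular, class III, indefinite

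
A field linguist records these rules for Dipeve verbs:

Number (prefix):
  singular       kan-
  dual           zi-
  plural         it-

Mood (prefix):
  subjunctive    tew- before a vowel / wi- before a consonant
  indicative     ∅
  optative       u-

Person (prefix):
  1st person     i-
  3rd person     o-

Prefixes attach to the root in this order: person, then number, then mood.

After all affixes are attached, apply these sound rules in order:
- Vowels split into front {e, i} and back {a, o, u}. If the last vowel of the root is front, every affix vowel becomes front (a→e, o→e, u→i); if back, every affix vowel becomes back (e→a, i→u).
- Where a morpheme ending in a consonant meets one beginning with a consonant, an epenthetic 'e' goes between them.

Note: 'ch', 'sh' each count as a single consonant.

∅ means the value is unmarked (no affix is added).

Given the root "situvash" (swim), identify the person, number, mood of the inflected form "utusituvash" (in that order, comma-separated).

Segment: it-i-situvash.
person: i- → 1st person.
number: it- → plural.
mood: ∅ → indicative.

1st person, plural, indicative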